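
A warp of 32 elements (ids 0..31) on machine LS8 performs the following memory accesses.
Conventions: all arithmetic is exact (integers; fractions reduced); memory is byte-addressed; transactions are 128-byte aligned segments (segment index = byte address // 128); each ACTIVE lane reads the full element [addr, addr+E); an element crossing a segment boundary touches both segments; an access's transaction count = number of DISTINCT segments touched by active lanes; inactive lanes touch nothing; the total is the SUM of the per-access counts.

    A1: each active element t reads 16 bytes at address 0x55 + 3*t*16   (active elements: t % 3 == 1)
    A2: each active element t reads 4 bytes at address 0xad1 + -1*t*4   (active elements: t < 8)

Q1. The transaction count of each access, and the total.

A1: 12 transactions
A2: 1 transaction

Answer: 12,1; total 13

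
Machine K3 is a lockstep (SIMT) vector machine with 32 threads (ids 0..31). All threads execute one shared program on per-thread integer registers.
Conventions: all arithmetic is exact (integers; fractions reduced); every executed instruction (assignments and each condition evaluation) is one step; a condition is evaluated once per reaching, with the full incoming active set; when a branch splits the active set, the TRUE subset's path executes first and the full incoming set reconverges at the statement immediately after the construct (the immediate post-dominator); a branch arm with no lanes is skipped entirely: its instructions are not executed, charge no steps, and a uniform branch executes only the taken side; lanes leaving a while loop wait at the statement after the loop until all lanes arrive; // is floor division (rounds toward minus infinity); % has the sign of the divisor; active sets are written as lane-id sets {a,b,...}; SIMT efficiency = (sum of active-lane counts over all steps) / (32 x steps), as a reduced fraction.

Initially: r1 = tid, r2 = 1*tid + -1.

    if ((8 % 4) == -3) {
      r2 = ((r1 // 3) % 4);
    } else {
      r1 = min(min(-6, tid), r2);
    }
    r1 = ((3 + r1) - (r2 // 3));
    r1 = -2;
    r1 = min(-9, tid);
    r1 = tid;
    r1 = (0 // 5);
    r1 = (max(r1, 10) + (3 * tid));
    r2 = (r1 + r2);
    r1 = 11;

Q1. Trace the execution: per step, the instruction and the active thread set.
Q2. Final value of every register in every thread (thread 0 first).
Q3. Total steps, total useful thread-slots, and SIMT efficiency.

step 0: eval ((8 % 4) == -3)         {0,1,2,3,4,5,6,7,8,9,10,11,12,13,14,15,16,17,18,19,20,21,22,23,24,25,26,27,28,29,30,31}
step 1: r1 <- min(min(-6, tid), r2)  {0,1,2,3,4,5,6,7,8,9,10,11,12,13,14,15,16,17,18,19,20,21,22,23,24,25,26,27,28,29,30,31}
step 2: r1 <- ((3 + r1) - (r2 // 3)) {0,1,2,3,4,5,6,7,8,9,10,11,12,13,14,15,16,17,18,19,20,21,22,23,24,25,26,27,28,29,30,31}
step 3: r1 <- -2                     {0,1,2,3,4,5,6,7,8,9,10,11,12,13,14,15,16,17,18,19,20,21,22,23,24,25,26,27,28,29,30,31}
step 4: r1 <- min(-9, tid)           {0,1,2,3,4,5,6,7,8,9,10,11,12,13,14,15,16,17,18,19,20,21,22,23,24,25,26,27,28,29,30,31}
step 5: r1 <- tid                    {0,1,2,3,4,5,6,7,8,9,10,11,12,13,14,15,16,17,18,19,20,21,22,23,24,25,26,27,28,29,30,31}
step 6: r1 <- (0 // 5)               {0,1,2,3,4,5,6,7,8,9,10,11,12,13,14,15,16,17,18,19,20,21,22,23,24,25,26,27,28,29,30,31}
step 7: r1 <- (max(r1, 10) + (3 * tid)) {0,1,2,3,4,5,6,7,8,9,10,11,12,13,14,15,16,17,18,19,20,21,22,23,24,25,26,27,28,29,30,31}
step 8: r2 <- (r1 + r2)              {0,1,2,3,4,5,6,7,8,9,10,11,12,13,14,15,16,17,18,19,20,21,22,23,24,25,26,27,28,29,30,31}
step 9: r1 <- 11                     {0,1,2,3,4,5,6,7,8,9,10,11,12,13,14,15,16,17,18,19,20,21,22,23,24,25,26,27,28,29,30,31}

Answer: 10 steps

r1: 11,11,11,11,11,11,11,11,11,11,11,11,11,11,11,11,11,11,11,11,11,11,11,11,11,11,11,11,11,11,11,11
r2: 9,13,17,21,25,29,33,37,41,45,49,53,57,61,65,69,73,77,81,85,89,93,97,101,105,109,113,117,121,125,129,133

steps = 10; useful = 320; efficiency = 320/320 = 1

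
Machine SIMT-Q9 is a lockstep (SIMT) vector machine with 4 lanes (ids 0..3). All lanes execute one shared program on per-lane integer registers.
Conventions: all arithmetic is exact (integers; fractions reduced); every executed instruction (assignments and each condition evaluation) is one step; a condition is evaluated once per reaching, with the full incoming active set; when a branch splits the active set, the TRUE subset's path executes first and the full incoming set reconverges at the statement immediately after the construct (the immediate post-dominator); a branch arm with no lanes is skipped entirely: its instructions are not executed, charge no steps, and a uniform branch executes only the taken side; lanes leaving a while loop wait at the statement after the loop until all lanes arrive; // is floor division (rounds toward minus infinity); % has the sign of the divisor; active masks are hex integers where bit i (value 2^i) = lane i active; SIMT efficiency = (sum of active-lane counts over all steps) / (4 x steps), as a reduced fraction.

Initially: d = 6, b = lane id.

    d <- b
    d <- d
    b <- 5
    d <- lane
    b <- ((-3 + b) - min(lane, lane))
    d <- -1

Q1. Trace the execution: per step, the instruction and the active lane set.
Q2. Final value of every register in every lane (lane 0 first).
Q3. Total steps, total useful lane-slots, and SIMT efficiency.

step 0: d <- b                       0xf
step 1: d <- d                       0xf
step 2: b <- 5                       0xf
step 3: d <- lane                    0xf
step 4: b <- ((-3 + b) - min(lane, lane)) 0xf
step 5: d <- -1                      0xf

Answer: 6 steps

d: -1,-1,-1,-1
b: 2,1,0,-1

steps = 6; useful = 24; efficiency = 24/24 = 1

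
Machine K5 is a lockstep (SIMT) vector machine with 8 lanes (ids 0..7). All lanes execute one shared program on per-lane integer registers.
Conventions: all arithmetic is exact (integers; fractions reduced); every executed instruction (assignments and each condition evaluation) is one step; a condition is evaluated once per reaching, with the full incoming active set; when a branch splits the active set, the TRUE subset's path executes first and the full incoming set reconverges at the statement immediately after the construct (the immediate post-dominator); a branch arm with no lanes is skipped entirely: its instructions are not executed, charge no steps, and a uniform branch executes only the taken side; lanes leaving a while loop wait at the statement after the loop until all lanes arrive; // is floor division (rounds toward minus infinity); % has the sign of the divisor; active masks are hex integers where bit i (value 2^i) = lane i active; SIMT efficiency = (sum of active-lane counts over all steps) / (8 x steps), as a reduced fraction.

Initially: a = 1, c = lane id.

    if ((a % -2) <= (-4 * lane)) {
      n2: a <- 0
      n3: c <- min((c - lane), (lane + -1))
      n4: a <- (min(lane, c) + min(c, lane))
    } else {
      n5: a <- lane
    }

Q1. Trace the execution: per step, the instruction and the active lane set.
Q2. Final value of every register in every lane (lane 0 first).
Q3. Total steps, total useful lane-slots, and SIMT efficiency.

step 0: eval ((a % -2) <= (-4 * lane)) 0xff
step 1: a <- 0                       0x01
step 2: c <- min((c - lane), (lane + -1)) 0x01
step 3: a <- (min(lane, c) + min(c, lane)) 0x01
step 4: a <- lane                    0xfe

Answer: 5 steps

a: -2,1,2,3,4,5,6,7
c: -1,1,2,3,4,5,6,7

steps = 5; useful = 18; efficiency = 18/40 = 9/20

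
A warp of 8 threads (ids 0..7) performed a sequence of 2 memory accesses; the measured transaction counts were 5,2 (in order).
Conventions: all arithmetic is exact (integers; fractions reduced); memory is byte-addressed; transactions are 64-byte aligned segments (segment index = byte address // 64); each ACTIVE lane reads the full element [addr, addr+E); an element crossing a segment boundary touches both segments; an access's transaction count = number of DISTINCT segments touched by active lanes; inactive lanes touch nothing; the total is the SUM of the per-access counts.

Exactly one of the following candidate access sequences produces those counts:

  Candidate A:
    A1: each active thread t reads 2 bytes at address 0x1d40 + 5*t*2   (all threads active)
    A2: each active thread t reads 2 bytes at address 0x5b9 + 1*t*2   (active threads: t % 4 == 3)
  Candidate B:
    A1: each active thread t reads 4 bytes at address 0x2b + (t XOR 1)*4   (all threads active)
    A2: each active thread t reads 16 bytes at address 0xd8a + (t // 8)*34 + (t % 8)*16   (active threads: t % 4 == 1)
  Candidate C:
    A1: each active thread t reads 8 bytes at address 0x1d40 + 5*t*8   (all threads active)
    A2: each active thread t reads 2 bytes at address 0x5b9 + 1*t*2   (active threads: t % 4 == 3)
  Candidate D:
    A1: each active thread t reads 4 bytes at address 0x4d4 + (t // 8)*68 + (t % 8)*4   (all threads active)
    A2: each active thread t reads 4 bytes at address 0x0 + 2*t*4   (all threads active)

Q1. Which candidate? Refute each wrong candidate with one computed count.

A: A1 gives 2 transactions, not 5
B: A1 gives 2 transactions, not 5
D: A1 gives 1 transaction, not 5
C: all counts match (5,2)

Answer: C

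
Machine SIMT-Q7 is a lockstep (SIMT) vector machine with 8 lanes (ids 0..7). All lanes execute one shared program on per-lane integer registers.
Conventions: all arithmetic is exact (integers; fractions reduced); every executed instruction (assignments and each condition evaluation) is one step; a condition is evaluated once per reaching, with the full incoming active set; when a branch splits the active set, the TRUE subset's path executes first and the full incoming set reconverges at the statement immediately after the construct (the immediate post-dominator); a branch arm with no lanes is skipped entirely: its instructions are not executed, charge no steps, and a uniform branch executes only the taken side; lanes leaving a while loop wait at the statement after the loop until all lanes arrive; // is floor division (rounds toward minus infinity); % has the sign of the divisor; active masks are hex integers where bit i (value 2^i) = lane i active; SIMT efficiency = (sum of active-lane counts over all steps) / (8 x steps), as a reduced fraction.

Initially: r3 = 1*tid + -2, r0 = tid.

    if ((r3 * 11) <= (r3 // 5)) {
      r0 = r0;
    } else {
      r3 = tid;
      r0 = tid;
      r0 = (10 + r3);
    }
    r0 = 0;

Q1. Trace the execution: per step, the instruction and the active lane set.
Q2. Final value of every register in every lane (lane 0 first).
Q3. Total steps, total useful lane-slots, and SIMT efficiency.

step 0: eval ((r3 * 11) <= (r3 // 5)) 0xff
step 1: r0 <- r0                     0x07
step 2: r3 <- tid                    0xf8
step 3: r0 <- tid                    0xf8
step 4: r0 <- (10 + r3)              0xf8
step 5: r0 <- 0                      0xff

Answer: 6 steps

r3: -2,-1,0,3,4,5,6,7
r0: 0,0,0,0,0,0,0,0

steps = 6; useful = 34; efficiency = 34/48 = 17/24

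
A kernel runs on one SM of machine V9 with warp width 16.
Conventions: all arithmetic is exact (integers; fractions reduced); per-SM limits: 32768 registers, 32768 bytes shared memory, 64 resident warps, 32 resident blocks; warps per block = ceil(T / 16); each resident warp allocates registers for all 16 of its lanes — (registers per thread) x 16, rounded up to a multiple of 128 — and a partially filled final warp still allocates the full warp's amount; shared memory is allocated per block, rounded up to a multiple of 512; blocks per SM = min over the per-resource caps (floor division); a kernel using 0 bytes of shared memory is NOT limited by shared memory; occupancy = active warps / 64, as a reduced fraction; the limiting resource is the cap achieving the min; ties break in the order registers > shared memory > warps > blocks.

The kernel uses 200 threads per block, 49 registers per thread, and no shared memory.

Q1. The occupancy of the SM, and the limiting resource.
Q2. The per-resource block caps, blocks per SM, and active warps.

Answer: occupancy 13/32, limited by registers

registers: 2 blocks
shared memory: no limit (kernel uses none)
warps: 4 blocks
blocks: 32 blocks

Answer: 2 blocks, 26 active warps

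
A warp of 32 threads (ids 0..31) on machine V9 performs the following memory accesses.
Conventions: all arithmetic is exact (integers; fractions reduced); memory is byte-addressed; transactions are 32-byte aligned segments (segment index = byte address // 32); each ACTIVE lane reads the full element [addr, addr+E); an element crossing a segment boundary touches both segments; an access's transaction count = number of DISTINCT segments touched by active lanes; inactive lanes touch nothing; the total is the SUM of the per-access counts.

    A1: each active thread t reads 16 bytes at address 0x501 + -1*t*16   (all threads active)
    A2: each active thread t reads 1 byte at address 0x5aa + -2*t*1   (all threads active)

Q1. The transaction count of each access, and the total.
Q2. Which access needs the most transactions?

A1: 17 transactions
A2: 3 transactions

Answer: 17,3; total 20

Answer: A1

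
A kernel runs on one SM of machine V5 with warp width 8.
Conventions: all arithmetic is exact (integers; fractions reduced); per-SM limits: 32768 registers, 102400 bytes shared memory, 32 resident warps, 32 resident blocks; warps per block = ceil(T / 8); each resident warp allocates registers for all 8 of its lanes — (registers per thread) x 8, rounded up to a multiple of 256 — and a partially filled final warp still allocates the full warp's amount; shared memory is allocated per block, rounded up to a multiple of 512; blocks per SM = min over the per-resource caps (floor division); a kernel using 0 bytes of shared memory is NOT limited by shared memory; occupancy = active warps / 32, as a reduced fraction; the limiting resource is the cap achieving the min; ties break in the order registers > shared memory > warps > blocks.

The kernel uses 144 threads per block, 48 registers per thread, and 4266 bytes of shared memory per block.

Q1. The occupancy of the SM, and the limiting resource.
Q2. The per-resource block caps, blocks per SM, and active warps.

Answer: occupancy 9/16, limited by warps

registers: 3 blocks
shared memory: 22 blocks
warps: 1 block
blocks: 32 blocks

Answer: 1 block, 18 active warps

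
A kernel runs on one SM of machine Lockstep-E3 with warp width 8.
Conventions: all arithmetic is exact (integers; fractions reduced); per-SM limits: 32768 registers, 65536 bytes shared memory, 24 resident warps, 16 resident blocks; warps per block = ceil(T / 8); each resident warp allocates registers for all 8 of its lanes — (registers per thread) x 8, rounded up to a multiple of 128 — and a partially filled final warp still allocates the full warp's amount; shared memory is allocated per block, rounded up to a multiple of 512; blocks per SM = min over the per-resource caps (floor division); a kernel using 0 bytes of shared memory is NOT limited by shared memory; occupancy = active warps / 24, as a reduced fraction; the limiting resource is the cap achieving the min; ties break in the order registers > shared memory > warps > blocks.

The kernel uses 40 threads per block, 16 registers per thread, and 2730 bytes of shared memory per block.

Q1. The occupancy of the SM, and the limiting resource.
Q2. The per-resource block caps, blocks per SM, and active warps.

Answer: occupancy 5/6, limited by warps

registers: 51 blocks
shared memory: 21 blocks
warps: 4 blocks
blocks: 16 blocks

Answer: 4 blocks, 20 active warps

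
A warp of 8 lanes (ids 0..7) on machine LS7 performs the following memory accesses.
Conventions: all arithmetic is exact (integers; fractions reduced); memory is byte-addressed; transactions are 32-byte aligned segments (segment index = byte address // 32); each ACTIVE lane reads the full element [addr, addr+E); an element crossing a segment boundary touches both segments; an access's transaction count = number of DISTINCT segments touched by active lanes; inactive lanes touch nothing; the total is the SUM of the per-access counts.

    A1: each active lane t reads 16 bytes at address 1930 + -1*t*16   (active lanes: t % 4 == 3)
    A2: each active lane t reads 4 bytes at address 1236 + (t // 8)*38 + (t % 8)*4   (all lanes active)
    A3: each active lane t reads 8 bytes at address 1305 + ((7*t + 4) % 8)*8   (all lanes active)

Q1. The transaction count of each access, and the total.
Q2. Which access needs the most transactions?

A1: 4 transactions
A2: 2 transactions
A3: 3 transactions

Answer: 4,2,3; total 9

Answer: A1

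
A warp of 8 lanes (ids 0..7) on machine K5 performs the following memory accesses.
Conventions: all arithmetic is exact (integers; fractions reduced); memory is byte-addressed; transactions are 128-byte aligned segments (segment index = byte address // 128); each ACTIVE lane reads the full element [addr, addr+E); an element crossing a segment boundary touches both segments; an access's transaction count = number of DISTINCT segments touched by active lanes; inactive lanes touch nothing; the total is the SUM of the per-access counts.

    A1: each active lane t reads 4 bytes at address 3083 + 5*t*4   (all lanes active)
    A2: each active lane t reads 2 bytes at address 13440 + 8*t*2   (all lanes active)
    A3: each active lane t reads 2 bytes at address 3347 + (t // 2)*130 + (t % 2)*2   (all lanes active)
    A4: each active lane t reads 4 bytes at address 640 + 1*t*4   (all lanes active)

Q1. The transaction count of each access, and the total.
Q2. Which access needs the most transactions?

A1: 2 transactions
A2: 1 transaction
A3: 4 transactions
A4: 1 transaction

Answer: 2,1,4,1; total 8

Answer: A3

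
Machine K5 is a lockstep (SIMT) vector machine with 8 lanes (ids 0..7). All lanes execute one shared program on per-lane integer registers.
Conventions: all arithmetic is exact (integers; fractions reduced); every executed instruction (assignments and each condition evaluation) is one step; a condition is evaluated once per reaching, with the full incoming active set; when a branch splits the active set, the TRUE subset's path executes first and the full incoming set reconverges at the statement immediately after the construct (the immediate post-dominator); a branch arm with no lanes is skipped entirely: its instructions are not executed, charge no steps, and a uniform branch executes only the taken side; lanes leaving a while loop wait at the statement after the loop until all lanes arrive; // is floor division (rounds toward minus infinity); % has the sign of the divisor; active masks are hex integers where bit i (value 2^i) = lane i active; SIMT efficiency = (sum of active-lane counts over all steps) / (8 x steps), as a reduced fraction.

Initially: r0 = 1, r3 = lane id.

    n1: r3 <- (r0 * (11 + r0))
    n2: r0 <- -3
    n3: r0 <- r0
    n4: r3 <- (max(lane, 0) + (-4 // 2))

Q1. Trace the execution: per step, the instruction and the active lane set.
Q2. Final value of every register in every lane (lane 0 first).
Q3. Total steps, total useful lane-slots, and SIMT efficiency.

step 0: r3 <- (r0 * (11 + r0))       0xff
step 1: r0 <- -3                     0xff
step 2: r0 <- r0                     0xff
step 3: r3 <- (max(lane, 0) + (-4 // 2)) 0xff

Answer: 4 steps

r0: -3,-3,-3,-3,-3,-3,-3,-3
r3: -2,-1,0,1,2,3,4,5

steps = 4; useful = 32; efficiency = 32/32 = 1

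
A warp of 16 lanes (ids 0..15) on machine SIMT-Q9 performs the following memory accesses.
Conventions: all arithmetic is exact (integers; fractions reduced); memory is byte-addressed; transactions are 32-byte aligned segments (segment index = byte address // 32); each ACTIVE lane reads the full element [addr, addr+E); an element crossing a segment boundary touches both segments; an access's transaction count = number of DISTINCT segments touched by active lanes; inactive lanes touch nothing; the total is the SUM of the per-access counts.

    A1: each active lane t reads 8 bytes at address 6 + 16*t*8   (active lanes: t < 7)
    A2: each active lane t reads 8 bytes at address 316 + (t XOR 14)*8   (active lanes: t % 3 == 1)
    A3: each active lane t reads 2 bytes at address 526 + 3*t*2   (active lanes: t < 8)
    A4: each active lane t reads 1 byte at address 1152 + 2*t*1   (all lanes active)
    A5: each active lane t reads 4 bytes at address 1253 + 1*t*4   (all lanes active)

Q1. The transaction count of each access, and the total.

A1: 7 transactions
A2: 4 transactions
A3: 2 transactions
A4: 1 transaction
A5: 3 transactions

Answer: 7,4,2,1,3; total 17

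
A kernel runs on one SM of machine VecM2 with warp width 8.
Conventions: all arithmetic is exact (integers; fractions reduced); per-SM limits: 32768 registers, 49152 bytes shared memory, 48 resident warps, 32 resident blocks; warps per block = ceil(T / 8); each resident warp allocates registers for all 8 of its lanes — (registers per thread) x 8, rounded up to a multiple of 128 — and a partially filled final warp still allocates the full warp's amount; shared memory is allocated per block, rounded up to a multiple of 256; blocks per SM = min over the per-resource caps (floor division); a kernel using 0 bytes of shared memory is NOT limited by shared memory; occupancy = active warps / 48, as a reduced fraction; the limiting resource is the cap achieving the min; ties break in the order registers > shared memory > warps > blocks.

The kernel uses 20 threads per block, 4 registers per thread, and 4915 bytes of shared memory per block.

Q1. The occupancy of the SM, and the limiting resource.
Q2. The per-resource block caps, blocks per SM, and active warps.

Answer: occupancy 9/16, limited by shared memory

registers: 85 blocks
shared memory: 9 blocks
warps: 16 blocks
blocks: 32 blocks

Answer: 9 blocks, 27 active warps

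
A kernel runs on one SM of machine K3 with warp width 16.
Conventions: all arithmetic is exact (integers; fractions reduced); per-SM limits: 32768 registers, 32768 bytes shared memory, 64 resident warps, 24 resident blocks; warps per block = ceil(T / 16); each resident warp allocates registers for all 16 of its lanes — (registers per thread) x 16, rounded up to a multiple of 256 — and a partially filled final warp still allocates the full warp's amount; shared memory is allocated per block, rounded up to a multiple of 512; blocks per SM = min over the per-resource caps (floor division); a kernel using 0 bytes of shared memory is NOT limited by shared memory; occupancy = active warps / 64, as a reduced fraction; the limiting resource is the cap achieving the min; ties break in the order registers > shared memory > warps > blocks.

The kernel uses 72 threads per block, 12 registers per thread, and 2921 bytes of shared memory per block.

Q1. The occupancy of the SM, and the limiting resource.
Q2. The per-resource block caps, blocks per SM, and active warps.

Answer: occupancy 25/32, limited by shared memory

registers: 25 blocks
shared memory: 10 blocks
warps: 12 blocks
blocks: 24 blocks

Answer: 10 blocks, 50 active warps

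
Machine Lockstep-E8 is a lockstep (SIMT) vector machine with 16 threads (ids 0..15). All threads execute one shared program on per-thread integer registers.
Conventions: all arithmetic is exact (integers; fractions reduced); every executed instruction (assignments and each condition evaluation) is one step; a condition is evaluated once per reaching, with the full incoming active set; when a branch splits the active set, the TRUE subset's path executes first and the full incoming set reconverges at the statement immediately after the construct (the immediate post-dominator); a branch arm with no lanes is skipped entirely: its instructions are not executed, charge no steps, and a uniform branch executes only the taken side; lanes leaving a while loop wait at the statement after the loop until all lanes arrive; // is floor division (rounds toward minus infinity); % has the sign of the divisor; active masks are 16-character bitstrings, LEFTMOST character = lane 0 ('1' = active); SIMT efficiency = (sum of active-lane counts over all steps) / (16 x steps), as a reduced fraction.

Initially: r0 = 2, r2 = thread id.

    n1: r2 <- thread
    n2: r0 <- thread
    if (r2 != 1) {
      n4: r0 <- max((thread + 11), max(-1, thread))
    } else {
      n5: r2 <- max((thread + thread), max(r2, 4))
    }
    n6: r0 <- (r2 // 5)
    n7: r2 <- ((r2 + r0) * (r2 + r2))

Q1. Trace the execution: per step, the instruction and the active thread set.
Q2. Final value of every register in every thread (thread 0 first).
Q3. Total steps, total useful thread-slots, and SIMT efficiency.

step 0: r2 <- thread                 1111111111111111
step 1: r0 <- thread                 1111111111111111
step 2: eval (r2 != 1)               1111111111111111
step 3: r0 <- max((thread + 11), max(-1, thread)) 1011111111111111
step 4: r2 <- max((thread + thread), max(r2, 4)) 0100000000000000
step 5: r0 <- (r2 // 5)              1111111111111111
step 6: r2 <- ((r2 + r0) * (r2 + r2)) 1111111111111111

Answer: 7 steps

r0: 0,0,0,0,0,1,1,1,1,1,2,2,2,2,2,3
r2: 0,32,8,18,32,60,84,112,144,180,240,286,336,390,448,540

steps = 7; useful = 96; efficiency = 96/112 = 6/7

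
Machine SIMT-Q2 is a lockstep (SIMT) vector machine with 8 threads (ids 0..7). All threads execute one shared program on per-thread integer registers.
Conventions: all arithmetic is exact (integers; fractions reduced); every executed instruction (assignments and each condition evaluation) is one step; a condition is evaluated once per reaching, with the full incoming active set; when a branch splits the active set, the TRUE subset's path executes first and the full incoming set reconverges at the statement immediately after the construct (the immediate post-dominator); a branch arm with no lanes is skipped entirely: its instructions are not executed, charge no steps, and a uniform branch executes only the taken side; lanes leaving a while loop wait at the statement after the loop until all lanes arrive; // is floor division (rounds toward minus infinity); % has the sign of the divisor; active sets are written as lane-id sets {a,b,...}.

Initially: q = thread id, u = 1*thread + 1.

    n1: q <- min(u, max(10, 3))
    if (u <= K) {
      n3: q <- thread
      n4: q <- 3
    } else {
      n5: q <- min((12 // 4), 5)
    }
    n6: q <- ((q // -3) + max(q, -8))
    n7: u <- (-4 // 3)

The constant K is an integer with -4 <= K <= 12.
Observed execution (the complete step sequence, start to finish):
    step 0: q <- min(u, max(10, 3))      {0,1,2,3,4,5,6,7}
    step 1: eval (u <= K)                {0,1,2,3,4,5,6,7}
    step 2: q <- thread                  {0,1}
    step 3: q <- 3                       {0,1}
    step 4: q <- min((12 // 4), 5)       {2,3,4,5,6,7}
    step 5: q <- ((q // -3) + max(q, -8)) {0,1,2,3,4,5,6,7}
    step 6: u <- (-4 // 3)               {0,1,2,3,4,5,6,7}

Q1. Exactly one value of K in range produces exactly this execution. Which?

Answer: K = 2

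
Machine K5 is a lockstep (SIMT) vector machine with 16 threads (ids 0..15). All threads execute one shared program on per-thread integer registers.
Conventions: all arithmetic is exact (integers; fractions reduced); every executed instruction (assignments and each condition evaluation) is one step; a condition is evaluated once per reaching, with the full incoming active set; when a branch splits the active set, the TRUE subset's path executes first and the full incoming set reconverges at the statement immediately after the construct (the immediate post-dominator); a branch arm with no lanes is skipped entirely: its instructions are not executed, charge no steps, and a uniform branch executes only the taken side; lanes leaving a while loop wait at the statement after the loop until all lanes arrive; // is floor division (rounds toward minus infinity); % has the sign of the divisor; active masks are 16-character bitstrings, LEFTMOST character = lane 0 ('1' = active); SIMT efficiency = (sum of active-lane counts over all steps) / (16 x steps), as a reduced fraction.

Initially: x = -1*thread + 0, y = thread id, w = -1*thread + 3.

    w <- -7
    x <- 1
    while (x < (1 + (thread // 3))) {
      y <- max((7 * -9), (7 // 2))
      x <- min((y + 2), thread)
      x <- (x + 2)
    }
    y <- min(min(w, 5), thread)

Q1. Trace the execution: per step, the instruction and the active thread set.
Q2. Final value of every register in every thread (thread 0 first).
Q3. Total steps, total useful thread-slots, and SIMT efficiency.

step 0: w <- -7                      1111111111111111
step 1: x <- 1                       1111111111111111
step 2: eval (x < (1 + (thread // 3))) 1111111111111111
step 3: y <- max((7 * -9), (7 // 2)) 0001111111111111
step 4: x <- min((y + 2), thread)    0001111111111111
step 5: x <- (x + 2)                 0001111111111111
step 6: eval (x < (1 + (thread // 3))) 0001111111111111
step 7: y <- min(min(w, 5), thread)  1111111111111111

Answer: 8 steps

x: 1,1,1,5,6,7,7,7,7,7,7,7,7,7,7,7
y: -7,-7,-7,-7,-7,-7,-7,-7,-7,-7,-7,-7,-7,-7,-7,-7
w: -7,-7,-7,-7,-7,-7,-7,-7,-7,-7,-7,-7,-7,-7,-7,-7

steps = 8; useful = 116; efficiency = 116/128 = 29/32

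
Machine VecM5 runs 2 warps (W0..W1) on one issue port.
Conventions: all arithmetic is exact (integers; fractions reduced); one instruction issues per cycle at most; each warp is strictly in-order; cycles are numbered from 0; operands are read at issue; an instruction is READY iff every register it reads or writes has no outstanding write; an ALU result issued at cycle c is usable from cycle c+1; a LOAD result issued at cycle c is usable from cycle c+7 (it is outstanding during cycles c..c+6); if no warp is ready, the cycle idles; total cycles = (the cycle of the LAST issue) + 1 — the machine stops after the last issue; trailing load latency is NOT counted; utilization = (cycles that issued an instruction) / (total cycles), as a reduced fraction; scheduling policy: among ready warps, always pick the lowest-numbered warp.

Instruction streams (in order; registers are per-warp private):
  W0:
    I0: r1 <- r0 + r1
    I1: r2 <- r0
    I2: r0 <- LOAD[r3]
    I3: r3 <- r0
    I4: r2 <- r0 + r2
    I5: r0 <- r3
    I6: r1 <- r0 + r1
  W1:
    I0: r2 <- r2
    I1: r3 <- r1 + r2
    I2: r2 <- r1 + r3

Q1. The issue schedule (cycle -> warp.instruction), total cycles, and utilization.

cycle 0: W0.I0
cycle 1: W0.I1
cycle 2: W0.I2
cycle 3: W1.I0
cycle 4: W1.I1
cycle 5: W1.I2
cycle 6: idle
cycle 7: idle
cycle 8: idle
cycle 9: W0.I3
cycle 10: W0.I4
cycle 11: W0.I5
cycle 12: W0.I6

Answer: 13 cycles, utilization 10/13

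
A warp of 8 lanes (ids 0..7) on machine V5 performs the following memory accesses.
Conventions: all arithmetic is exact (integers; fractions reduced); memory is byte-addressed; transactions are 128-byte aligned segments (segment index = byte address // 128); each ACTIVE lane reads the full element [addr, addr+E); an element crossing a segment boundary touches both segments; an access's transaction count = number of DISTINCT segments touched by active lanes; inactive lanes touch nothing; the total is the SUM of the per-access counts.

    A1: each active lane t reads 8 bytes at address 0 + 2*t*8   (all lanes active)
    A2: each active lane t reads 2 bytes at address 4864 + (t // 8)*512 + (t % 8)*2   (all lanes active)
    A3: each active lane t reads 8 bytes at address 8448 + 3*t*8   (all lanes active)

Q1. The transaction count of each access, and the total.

A1: 1 transaction
A2: 1 transaction
A3: 2 transactions

Answer: 1,1,2; total 4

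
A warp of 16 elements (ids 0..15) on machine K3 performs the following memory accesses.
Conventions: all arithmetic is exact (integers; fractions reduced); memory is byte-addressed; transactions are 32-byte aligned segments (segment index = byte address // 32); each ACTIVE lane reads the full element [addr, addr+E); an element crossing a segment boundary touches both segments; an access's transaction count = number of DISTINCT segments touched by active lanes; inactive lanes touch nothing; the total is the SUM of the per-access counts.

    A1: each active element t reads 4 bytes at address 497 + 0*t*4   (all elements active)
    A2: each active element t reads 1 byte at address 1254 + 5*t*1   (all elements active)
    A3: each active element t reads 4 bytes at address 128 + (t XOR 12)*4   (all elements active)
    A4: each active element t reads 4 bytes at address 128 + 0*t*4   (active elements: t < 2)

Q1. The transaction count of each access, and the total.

A1: 1 transaction
A2: 3 transactions
A3: 2 transactions
A4: 1 transaction

Answer: 1,3,2,1; total 7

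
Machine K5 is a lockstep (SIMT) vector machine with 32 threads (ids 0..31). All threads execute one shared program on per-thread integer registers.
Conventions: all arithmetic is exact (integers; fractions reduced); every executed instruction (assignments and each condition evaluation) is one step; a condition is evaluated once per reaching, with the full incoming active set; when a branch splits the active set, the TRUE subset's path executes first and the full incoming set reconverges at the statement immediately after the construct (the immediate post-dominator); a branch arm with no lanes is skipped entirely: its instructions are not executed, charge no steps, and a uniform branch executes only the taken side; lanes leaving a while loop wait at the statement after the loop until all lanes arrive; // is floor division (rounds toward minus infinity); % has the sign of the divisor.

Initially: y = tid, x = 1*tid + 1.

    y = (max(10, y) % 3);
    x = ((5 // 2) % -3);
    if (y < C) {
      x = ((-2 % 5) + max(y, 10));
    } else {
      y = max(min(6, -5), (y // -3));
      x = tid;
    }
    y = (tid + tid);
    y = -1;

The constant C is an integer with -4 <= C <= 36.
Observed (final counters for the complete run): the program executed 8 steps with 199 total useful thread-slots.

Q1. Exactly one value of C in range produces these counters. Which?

Answer: C = 2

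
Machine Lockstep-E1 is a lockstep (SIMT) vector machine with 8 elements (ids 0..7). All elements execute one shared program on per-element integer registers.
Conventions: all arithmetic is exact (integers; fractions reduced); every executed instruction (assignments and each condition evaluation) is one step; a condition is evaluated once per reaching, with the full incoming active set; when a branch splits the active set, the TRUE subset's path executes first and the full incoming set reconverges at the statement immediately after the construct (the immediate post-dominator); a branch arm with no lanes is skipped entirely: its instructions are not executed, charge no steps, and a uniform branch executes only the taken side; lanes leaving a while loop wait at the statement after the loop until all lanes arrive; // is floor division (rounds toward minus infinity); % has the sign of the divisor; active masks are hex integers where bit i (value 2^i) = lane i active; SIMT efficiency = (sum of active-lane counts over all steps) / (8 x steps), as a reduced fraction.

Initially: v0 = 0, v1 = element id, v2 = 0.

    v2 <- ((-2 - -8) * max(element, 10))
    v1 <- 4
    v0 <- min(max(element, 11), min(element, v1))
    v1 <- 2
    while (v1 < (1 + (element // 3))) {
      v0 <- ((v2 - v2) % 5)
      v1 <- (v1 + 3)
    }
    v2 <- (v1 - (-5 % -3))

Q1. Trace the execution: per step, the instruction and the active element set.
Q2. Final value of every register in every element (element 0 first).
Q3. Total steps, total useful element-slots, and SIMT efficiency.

step 0: v2 <- ((-2 - -8) * max(element, 10)) 0xff
step 1: v1 <- 4                      0xff
step 2: v0 <- min(max(element, 11), min(element, v1)) 0xff
step 3: v1 <- 2                      0xff
step 4: eval (v1 < (1 + (element // 3))) 0xff
step 5: v0 <- ((v2 - v2) % 5)        0xc0
step 6: v1 <- (v1 + 3)               0xc0
step 7: eval (v1 < (1 + (element // 3))) 0xc0
step 8: v2 <- (v1 - (-5 % -3))       0xff

Answer: 9 steps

v0: 0,1,2,3,4,4,0,0
v1: 2,2,2,2,2,2,5,5
v2: 4,4,4,4,4,4,7,7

steps = 9; useful = 54; efficiency = 54/72 = 3/4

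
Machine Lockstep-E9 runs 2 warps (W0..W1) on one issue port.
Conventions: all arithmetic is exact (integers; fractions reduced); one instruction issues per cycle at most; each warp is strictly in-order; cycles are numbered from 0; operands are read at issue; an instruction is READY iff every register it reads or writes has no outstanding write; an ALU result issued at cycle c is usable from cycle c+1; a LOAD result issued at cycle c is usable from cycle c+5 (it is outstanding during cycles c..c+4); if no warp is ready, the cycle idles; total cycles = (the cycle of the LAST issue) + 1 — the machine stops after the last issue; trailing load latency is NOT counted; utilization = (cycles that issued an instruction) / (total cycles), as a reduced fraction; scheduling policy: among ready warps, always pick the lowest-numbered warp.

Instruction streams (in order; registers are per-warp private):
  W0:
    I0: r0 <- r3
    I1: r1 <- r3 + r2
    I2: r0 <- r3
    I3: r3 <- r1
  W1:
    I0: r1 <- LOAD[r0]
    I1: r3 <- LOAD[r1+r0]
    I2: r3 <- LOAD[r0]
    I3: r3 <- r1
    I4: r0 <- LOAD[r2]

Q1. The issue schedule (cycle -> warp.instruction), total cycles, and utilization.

cycle 0: W0.I0
cycle 1: W0.I1
cycle 2: W0.I2
cycle 3: W0.I3
cycle 4: W1.I0
cycle 5: idle
cycle 6: idle
cycle 7: idle
cycle 8: idle
cycle 9: W1.I1
cycle 10: idle
cycle 11: idle
cycle 12: idle
cycle 13: idle
cycle 14: W1.I2
cycle 15: idle
cycle 16: idle
cycle 17: idle
cycle 18: idle
cycle 19: W1.I3
cycle 20: W1.I4

Answer: 21 cycles, utilization 3/7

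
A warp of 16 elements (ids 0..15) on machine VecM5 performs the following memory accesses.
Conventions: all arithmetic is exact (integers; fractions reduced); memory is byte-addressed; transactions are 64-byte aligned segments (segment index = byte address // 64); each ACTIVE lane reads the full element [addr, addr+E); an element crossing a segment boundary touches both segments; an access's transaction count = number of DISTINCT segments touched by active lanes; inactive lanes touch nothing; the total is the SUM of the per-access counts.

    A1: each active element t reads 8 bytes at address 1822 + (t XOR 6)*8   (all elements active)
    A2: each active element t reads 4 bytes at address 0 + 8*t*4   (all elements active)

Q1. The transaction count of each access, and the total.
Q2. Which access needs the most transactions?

A1: 3 transactions
A2: 8 transactions

Answer: 3,8; total 11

Answer: A2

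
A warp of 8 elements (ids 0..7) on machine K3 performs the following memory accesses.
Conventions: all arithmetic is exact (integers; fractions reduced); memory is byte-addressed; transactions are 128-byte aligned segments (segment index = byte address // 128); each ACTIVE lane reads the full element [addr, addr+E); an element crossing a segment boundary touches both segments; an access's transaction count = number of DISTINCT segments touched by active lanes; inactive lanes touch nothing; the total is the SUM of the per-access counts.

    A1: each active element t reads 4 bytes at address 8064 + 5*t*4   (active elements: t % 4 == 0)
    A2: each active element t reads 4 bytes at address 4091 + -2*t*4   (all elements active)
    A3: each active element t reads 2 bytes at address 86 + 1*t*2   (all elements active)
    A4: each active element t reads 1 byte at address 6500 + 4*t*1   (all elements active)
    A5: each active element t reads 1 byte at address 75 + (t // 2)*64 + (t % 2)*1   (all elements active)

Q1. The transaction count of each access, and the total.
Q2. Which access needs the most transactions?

A1: 1 transaction
A2: 1 transaction
A3: 1 transaction
A4: 2 transactions
A5: 3 transactions

Answer: 1,1,1,2,3; total 8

Answer: A5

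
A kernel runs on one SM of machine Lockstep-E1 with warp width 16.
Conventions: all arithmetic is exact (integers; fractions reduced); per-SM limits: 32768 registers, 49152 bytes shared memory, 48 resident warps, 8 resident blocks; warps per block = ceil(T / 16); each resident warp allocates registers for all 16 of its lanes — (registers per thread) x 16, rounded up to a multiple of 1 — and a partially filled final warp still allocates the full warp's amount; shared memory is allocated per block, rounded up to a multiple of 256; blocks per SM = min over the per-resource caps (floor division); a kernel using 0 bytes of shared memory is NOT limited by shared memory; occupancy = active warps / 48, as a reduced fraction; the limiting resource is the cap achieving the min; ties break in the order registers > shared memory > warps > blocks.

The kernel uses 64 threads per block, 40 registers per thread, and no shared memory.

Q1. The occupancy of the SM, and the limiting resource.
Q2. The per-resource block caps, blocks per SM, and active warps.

Answer: occupancy 2/3, limited by blocks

registers: 12 blocks
shared memory: no limit (kernel uses none)
warps: 12 blocks
blocks: 8 blocks

Answer: 8 blocks, 32 active warps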